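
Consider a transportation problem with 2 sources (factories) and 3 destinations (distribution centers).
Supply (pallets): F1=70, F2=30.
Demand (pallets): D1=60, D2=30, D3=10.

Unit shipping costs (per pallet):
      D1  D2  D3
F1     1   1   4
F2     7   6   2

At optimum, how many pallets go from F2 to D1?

0

Optimal shipments:
  F1 to D1: 60 × 1 = 60
  F1 to D2: 10 × 1 = 10
  F2 to D2: 20 × 6 = 120
  F2 to D3: 10 × 2 = 20
Total cost = 210.
The route F2→D1 is not used.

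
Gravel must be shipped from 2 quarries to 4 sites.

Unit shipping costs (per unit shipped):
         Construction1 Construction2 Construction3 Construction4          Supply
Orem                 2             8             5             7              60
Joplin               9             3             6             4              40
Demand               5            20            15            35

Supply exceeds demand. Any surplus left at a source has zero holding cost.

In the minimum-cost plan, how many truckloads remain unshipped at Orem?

25

Minimum-cost shipments:
  Orem to Construction1: 5 × 2 = 10
  Orem to Construction3: 15 × 5 = 75
  Orem to Construction4: 15 × 7 = 105
  Joplin to Construction2: 20 × 3 = 60
  Joplin to Construction4: 20 × 4 = 80
Total cost = 330.
Orem ships 35 of its 60, leaving 25.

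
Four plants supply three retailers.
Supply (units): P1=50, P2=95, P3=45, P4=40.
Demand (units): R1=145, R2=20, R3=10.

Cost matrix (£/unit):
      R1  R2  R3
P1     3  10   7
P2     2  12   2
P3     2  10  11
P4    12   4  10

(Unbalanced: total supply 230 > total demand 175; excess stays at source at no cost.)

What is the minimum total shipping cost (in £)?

An optimal shipping plan:
  P1 to R1: 15 × £3 = £45
  P2 to R1: 85 × £2 = £170
  P2 to R3: 10 × £2 = £20
  P3 to R1: 45 × £2 = £90
  P4 to R2: 20 × £4 = £80
Total = 45 + 170 + 20 + 90 + 80 = £405.
(Supply check: P1 ships 15; P2 ships 95; P3 ships 45; P4 ships 20.)

405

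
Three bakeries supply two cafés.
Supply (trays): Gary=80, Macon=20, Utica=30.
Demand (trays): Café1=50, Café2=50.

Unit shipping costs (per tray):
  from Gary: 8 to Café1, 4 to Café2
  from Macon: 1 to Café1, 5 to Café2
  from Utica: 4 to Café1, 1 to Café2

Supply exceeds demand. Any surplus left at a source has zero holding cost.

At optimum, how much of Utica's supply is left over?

Minimum-cost shipments:
  Gary–Café2: 50 × 4 = 200
  Macon–Café1: 20 × 1 = 20
  Utica–Café1: 30 × 4 = 120
Total cost = 340.
Utica ships 30 of its 30, leaving 0.

0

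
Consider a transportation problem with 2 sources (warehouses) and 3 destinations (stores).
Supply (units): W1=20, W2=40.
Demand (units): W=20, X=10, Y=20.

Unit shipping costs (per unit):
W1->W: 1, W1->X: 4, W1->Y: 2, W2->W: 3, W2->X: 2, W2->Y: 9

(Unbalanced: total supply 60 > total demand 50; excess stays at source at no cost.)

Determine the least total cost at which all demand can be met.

A cheapest plan:
  W1->Y: 20 × 2 = 40
  W2->W: 20 × 3 = 60
  W2->X: 10 × 2 = 20
Total = 40 + 60 + 20 = 120.
(Supply check: W1 ships 20; W2 ships 30.)

120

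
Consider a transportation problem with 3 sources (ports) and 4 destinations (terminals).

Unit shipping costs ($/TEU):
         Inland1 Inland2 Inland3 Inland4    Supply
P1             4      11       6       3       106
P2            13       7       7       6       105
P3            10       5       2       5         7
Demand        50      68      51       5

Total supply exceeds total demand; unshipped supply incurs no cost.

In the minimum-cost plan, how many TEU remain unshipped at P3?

Minimum-cost shipments:
  P1→Inland1: 50 × $4 = $200
  P1→Inland3: 44 × $6 = $264
  P1→Inland4: 5 × $3 = $15
  P2→Inland2: 68 × $7 = $476
  P3→Inland3: 7 × $2 = $14
Total cost = $969.
P3 ships 7 of its 7, leaving 0.

0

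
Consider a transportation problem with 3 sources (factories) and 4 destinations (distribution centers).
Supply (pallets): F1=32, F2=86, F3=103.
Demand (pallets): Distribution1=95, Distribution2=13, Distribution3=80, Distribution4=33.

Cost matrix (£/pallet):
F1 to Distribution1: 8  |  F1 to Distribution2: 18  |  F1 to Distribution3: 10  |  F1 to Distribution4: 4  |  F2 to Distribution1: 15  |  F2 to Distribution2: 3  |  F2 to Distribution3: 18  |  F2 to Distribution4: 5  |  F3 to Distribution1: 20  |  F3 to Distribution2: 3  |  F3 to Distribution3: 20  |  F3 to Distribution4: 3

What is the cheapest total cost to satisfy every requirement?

An optimal shipping plan:
  F1→Distribution1: 9 pallets
  F1→Distribution3: 23 pallets
  F2→Distribution1: 86 pallets
  F3→Distribution2: 13 pallets
  F3→Distribution3: 57 pallets
  F3→Distribution4: 33 pallets
Total cost = £2870.

2870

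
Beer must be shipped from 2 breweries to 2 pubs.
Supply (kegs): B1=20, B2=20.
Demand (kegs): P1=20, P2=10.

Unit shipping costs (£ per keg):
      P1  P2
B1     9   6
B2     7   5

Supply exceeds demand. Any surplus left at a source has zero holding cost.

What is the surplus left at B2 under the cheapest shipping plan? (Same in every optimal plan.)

0

An optimal plan:
  B1 to P2: 10 × £6 = £60
  B2 to P1: 20 × £7 = £140
Total cost = £200.
B2 ships 20 of its 20, leaving 0.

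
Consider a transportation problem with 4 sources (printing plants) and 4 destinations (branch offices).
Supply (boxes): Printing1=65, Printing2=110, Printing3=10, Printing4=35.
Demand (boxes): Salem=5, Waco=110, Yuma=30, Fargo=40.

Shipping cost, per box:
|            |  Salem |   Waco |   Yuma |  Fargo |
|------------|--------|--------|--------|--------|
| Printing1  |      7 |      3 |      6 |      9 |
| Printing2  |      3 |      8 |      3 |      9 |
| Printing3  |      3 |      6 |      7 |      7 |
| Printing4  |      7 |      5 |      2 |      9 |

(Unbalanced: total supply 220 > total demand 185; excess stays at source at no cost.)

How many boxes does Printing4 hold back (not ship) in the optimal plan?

An optimal plan:
  Printing1->Waco: 65 × 3 = 195
  Printing2->Salem: 5 × 3 = 15
  Printing2->Waco: 10 × 8 = 80
  Printing2->Yuma: 30 × 3 = 90
  Printing2->Fargo: 30 × 9 = 270
  Printing3->Fargo: 10 × 7 = 70
  Printing4->Waco: 35 × 5 = 175
Total cost = 895.
Printing4 ships 35 of its 35, leaving 0.

0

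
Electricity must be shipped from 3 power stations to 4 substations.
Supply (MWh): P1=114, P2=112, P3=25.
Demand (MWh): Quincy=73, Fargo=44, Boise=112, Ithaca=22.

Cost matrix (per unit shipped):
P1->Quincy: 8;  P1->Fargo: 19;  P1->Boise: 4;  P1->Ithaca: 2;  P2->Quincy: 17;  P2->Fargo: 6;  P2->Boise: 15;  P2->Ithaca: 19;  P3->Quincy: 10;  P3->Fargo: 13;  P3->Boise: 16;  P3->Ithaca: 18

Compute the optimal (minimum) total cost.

2042

One minimum-cost allocation:
  P1->Boise: 92 MWh
  P1->Ithaca: 22 MWh
  P2->Quincy: 48 MWh
  P2->Fargo: 44 MWh
  P2->Boise: 20 MWh
  P3->Quincy: 25 MWh
Total cost = 2042.
(Supply check: P1 ships 114; P2 ships 112; P3 ships 25.)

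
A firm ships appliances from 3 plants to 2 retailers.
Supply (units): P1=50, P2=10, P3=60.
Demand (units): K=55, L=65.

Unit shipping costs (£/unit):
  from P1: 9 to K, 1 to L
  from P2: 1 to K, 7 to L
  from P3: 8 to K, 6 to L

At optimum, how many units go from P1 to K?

0

The minimum-cost plan:
  P1→L: 50 × £1 = £50
  P2→K: 10 × £1 = £10
  P3→K: 45 × £8 = £360
  P3→L: 15 × £6 = £90
Total cost = £510.
The route P1→K is not used.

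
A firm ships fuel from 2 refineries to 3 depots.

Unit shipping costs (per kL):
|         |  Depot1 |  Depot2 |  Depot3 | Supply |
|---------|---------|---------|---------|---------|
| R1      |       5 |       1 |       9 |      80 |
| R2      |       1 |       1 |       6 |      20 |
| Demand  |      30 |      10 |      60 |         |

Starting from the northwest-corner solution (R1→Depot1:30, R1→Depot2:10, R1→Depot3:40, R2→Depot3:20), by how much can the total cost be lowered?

20

Current plan cost = 30·5 + 10·1 + 40·9 + 20·6 = 640.
Optimal plan:
  R1→Depot1: 10 × 5 = 50
  R1→Depot2: 10 × 1 = 10
  R1→Depot3: 60 × 9 = 540
  R2→Depot1: 20 × 1 = 20
Optimal cost = 620.
Saving = 640 − 620 = 20.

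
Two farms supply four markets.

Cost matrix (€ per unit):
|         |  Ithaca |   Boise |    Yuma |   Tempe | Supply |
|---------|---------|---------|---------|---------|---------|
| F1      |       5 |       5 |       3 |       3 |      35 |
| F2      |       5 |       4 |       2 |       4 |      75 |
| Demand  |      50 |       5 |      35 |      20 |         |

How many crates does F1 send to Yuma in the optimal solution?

0

The minimum-cost plan:
  F1 to Ithaca: 15 crates
  F1 to Tempe: 20 crates
  F2 to Ithaca: 35 crates
  F2 to Boise: 5 crates
  F2 to Yuma: 35 crates
Total cost = €400.
The route F1→Yuma is not used.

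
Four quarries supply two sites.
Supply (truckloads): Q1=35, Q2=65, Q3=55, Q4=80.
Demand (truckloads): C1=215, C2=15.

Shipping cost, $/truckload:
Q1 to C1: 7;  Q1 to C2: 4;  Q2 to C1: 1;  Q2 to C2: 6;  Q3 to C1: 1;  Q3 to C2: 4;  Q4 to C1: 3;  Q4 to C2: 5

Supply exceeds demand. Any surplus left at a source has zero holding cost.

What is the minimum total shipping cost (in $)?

Optimal allocation:
  Q1–C1: 15 × $7 = $105
  Q1–C2: 15 × $4 = $60
  Q2–C1: 65 × $1 = $65
  Q3–C1: 55 × $1 = $55
  Q4–C1: 80 × $3 = $240
Total = 105 + 60 + 65 + 55 + 240 = $525.

525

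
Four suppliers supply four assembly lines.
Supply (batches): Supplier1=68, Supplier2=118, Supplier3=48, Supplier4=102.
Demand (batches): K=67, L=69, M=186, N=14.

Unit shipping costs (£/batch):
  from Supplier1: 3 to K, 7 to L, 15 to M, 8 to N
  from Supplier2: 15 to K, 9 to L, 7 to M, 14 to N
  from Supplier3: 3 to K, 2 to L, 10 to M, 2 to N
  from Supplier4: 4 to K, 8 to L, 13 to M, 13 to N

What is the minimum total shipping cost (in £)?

A cheapest plan:
  Supplier1 to K: 33 × £3 = £99
  Supplier1 to L: 35 × £7 = £245
  Supplier2 to M: 118 × £7 = £826
  Supplier3 to L: 34 × £2 = £68
  Supplier3 to N: 14 × £2 = £28
  Supplier4 to K: 34 × £4 = £136
  Supplier4 to M: 68 × £13 = £884
Total = 99 + 245 + 826 + 68 + 28 + 136 + 884 = £2286.

2286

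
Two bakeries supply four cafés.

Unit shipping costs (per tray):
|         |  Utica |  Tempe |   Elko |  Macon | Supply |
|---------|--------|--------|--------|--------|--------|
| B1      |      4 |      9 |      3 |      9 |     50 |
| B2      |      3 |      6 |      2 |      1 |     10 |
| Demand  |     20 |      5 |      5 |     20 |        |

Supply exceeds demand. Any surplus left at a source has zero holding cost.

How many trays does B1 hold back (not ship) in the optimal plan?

10

An optimal plan:
  B1→Utica: 20 trays
  B1→Tempe: 5 trays
  B1→Elko: 5 trays
  B1→Macon: 10 trays
  B2→Macon: 10 trays
Total cost = 240.
B1 ships 40 of its 50, leaving 10.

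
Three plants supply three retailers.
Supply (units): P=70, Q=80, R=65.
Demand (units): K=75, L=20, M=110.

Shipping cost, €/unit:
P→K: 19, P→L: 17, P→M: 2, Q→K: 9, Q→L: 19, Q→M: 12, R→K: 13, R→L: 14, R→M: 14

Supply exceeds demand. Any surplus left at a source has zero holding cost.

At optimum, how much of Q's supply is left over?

0

Minimum-cost shipments:
  P to M: 70 × €2 = €140
  Q to K: 75 × €9 = €675
  Q to M: 5 × €12 = €60
  R to L: 20 × €14 = €280
  R to M: 35 × €14 = €490
Total cost = €1645.
Q ships 80 of its 80, leaving 0.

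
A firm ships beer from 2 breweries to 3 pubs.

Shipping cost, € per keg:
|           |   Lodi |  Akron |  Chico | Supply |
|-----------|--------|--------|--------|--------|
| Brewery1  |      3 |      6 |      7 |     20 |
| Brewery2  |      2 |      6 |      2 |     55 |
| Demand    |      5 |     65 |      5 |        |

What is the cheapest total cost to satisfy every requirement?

Optimal allocation:
  Brewery1 to Akron: 20 × €6 = €120
  Brewery2 to Lodi: 5 × €2 = €10
  Brewery2 to Akron: 45 × €6 = €270
  Brewery2 to Chico: 5 × €2 = €10
Total = 120 + 10 + 270 + 10 = €410.

410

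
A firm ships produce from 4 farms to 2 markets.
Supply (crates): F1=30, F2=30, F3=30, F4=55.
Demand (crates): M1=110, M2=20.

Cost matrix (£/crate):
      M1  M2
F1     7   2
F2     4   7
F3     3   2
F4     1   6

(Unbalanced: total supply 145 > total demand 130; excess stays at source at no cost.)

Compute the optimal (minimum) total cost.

Optimal allocation:
  F1→M2: 20 × £2 = £40
  F2→M1: 25 × £4 = £100
  F3→M1: 30 × £3 = £90
  F4→M1: 55 × £1 = £55
Total = 40 + 100 + 90 + 55 = £285.
(Supply check: F1 ships 20; F2 ships 25; F3 ships 30; F4 ships 55.)

285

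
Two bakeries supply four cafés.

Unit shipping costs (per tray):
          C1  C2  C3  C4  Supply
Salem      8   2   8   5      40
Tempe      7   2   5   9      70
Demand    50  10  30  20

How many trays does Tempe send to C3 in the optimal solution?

Solving gives:
  Salem–C1: 10 trays
  Salem–C2: 10 trays
  Salem–C4: 20 trays
  Tempe–C1: 40 trays
  Tempe–C3: 30 trays
Total cost = 630.
So Tempe→C3 carries 30 trays.

30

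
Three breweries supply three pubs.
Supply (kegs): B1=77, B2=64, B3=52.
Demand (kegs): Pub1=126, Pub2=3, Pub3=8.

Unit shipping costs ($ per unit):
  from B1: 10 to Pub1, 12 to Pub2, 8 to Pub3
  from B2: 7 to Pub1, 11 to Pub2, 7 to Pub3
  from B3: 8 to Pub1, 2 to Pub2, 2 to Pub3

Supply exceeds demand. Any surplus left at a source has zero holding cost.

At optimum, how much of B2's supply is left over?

An optimal plan:
  B1→Pub1: 21 kegs
  B2→Pub1: 64 kegs
  B3→Pub1: 41 kegs
  B3→Pub2: 3 kegs
  B3→Pub3: 8 kegs
Total cost = $1008.
B2 ships 64 of its 64, leaving 0.

0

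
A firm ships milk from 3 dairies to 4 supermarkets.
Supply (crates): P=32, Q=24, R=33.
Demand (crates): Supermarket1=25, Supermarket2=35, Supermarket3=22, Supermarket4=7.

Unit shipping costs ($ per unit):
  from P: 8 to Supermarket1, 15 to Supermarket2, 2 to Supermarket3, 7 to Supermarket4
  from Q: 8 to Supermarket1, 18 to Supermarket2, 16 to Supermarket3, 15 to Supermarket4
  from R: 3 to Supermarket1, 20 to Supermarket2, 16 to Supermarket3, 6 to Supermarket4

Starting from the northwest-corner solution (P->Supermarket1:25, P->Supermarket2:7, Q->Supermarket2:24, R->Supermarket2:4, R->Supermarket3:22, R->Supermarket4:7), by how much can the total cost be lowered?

Current plan cost = 25·8 + 7·15 + 24·18 + 4·20 + 22·16 + 7·6 = $1211.
Optimal plan:
  P->Supermarket2: 10 × $15 = $150
  P->Supermarket3: 22 × $2 = $44
  Q->Supermarket2: 24 × $18 = $432
  R->Supermarket1: 25 × $3 = $75
  R->Supermarket2: 1 × $20 = $20
  R->Supermarket4: 7 × $6 = $42
Optimal cost = $763.
Saving = 1211 − 763 = $448.

448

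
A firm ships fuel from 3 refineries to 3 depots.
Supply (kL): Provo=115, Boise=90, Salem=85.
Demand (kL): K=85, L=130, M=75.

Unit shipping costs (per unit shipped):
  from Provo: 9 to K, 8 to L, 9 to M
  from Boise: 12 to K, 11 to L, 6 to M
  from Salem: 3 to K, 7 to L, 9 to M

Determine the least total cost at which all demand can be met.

1790

An optimal shipping plan:
  Provo to L: 115 × 8 = 920
  Boise to L: 15 × 11 = 165
  Boise to M: 75 × 6 = 450
  Salem to K: 85 × 3 = 255
Total = 920 + 165 + 450 + 255 = 1790.
(Supply check: Provo ships 115; Boise ships 90; Salem ships 85.)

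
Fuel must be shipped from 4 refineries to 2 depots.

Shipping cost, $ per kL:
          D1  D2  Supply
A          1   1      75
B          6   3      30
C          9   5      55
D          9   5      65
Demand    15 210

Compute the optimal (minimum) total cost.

765

A cheapest plan:
  A–D1: 15 × $1 = $15
  A–D2: 60 × $1 = $60
  B–D2: 30 × $3 = $90
  C–D2: 55 × $5 = $275
  D–D2: 65 × $5 = $325
Total = 15 + 60 + 90 + 275 + 325 = $765.
(Supply check: A ships 75; B ships 30; C ships 55; D ships 65.)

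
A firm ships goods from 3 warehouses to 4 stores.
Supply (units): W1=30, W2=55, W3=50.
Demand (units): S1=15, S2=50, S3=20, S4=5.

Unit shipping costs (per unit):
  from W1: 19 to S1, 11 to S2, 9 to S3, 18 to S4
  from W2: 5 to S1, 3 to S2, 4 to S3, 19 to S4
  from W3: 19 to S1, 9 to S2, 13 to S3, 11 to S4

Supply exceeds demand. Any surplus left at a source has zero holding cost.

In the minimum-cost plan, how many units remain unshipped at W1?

An optimal plan:
  W1–S3: 20 × 9 = 180
  W2–S1: 15 × 5 = 75
  W2–S2: 40 × 3 = 120
  W3–S2: 10 × 9 = 90
  W3–S4: 5 × 11 = 55
Total cost = 520.
W1 ships 20 of its 30, leaving 10.

10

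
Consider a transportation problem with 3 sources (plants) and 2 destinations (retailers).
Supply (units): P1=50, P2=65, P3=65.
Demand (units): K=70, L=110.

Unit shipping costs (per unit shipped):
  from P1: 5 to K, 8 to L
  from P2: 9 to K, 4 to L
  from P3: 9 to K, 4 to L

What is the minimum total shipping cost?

870

A cheapest plan:
  P1->K: 50 × 5 = 250
  P2->K: 20 × 9 = 180
  P2->L: 45 × 4 = 180
  P3->L: 65 × 4 = 260
Total = 250 + 180 + 180 + 260 = 870.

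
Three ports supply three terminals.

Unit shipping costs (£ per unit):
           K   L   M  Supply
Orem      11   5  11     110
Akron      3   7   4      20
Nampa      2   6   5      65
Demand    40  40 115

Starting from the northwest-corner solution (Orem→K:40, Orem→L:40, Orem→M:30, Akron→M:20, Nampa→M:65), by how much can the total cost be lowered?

120

Current plan cost = 40·11 + 40·5 + 30·11 + 20·4 + 65·5 = £1375.
Optimal plan:
  Orem to L: 40 × £5 = £200
  Orem to M: 70 × £11 = £770
  Akron to M: 20 × £4 = £80
  Nampa to K: 40 × £2 = £80
  Nampa to M: 25 × £5 = £125
Optimal cost = £1255.
Saving = 1375 − 1255 = £120.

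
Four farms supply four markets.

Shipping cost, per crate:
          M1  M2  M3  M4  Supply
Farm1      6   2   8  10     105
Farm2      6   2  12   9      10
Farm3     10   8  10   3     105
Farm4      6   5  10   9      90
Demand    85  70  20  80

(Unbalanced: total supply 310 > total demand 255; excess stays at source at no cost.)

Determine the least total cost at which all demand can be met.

1050

A cheapest plan:
  Farm1 to M2: 60 × 2 = 120
  Farm1 to M3: 20 × 8 = 160
  Farm2 to M2: 10 × 2 = 20
  Farm3 to M4: 80 × 3 = 240
  Farm4 to M1: 85 × 6 = 510
Total = 120 + 160 + 20 + 240 + 510 = 1050.
(Supply check: Farm1 ships 80; Farm2 ships 10; Farm3 ships 80; Farm4 ships 85.)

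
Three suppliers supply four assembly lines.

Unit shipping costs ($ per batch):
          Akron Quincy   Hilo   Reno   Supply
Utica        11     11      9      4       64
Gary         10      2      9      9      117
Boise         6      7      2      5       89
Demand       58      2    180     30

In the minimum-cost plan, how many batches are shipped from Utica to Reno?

30

Solving gives:
  Utica–Hilo: 34 × $9 = $306
  Utica–Reno: 30 × $4 = $120
  Gary–Akron: 58 × $10 = $580
  Gary–Quincy: 2 × $2 = $4
  Gary–Hilo: 57 × $9 = $513
  Boise–Hilo: 89 × $2 = $178
Total cost = $1701.
So Utica→Reno carries 30 batches.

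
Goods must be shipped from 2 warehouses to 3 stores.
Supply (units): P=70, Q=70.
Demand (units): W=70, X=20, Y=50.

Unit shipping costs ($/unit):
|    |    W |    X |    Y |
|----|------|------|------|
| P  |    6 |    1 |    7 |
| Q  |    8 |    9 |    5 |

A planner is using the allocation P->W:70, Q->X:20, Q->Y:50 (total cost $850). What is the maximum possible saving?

Current plan cost = 70·6 + 20·9 + 50·5 = $850.
Optimal plan:
  P to W: 50 × $6 = $300
  P to X: 20 × $1 = $20
  Q to W: 20 × $8 = $160
  Q to Y: 50 × $5 = $250
Optimal cost = $730.
Saving = 850 − 730 = $120.

120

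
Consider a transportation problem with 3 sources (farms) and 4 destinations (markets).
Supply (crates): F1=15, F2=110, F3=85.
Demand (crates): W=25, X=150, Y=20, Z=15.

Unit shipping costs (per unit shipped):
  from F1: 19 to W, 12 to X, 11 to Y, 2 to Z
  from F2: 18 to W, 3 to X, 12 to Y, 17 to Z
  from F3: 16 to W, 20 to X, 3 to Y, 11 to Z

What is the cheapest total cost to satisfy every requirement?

1620

One minimum-cost allocation:
  F1–Z: 15 × 2 = 30
  F2–X: 110 × 3 = 330
  F3–W: 25 × 16 = 400
  F3–X: 40 × 20 = 800
  F3–Y: 20 × 3 = 60
Total = 30 + 330 + 400 + 800 + 60 = 1620.
(Supply check: F1 ships 15; F2 ships 110; F3 ships 85.)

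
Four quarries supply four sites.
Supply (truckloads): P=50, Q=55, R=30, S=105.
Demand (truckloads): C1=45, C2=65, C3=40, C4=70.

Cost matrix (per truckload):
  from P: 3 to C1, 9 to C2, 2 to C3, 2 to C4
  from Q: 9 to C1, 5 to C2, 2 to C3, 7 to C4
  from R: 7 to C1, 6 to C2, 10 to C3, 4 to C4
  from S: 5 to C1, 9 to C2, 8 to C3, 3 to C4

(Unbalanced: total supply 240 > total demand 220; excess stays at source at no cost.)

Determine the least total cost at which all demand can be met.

810

One minimum-cost allocation:
  P→C1: 30 truckloads
  P→C3: 20 truckloads
  Q→C2: 35 truckloads
  Q→C3: 20 truckloads
  R→C2: 30 truckloads
  S→C1: 15 truckloads
  S→C4: 70 truckloads
Total cost = 810.
(Supply check: P ships 50; Q ships 55; R ships 30; S ships 85.)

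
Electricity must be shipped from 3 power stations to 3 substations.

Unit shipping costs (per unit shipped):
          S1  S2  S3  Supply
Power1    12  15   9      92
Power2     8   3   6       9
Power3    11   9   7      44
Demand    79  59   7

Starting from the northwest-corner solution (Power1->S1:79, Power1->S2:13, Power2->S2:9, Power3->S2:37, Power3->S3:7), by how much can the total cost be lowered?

Current plan cost = 79·12 + 13·15 + 9·3 + 37·9 + 7·7 = 1552.
Optimal plan:
  Power1 to S1: 79 MWh
  Power1 to S2: 6 MWh
  Power1 to S3: 7 MWh
  Power2 to S2: 9 MWh
  Power3 to S2: 44 MWh
Optimal cost = 1524.
Saving = 1552 − 1524 = 28.

28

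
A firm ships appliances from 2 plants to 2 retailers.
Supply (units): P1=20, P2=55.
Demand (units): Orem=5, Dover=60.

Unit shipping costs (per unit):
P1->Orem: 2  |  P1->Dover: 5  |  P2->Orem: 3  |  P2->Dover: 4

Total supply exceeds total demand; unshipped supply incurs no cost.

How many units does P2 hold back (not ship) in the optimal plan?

Minimum-cost shipments:
  P1->Orem: 5 × 2 = 10
  P1->Dover: 5 × 5 = 25
  P2->Dover: 55 × 4 = 220
Total cost = 255.
P2 ships 55 of its 55, leaving 0.

0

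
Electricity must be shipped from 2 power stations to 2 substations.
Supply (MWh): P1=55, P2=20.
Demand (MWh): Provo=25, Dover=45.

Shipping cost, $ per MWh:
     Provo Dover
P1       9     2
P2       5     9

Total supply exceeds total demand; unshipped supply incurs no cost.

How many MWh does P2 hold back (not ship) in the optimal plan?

An optimal plan:
  P1->Provo: 5 × $9 = $45
  P1->Dover: 45 × $2 = $90
  P2->Provo: 20 × $5 = $100
Total cost = $235.
P2 ships 20 of its 20, leaving 0.

0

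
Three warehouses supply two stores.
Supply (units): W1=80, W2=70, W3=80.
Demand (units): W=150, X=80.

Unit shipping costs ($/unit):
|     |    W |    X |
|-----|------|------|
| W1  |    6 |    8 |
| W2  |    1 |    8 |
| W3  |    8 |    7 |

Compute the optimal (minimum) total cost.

1110

An optimal shipping plan:
  W1–W: 80 units
  W2–W: 70 units
  W3–X: 80 units
Total cost = $1110.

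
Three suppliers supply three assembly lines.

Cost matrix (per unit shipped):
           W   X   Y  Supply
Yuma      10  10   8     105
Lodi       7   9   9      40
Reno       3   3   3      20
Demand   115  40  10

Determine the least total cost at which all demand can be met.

Optimal allocation:
  Yuma→W: 55 × 10 = 550
  Yuma→X: 40 × 10 = 400
  Yuma→Y: 10 × 8 = 80
  Lodi→W: 40 × 7 = 280
  Reno→W: 20 × 3 = 60
Total = 550 + 400 + 80 + 280 + 60 = 1370.
(Supply check: Yuma ships 105; Lodi ships 40; Reno ships 20.)

1370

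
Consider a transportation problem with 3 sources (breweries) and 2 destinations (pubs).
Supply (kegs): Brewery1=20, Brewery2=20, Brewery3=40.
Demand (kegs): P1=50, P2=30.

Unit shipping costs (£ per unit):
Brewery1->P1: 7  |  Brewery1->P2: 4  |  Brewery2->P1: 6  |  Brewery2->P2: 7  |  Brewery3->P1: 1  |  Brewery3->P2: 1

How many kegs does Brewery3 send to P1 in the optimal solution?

30

Optimal shipments:
  Brewery1 to P2: 20 × £4 = £80
  Brewery2 to P1: 20 × £6 = £120
  Brewery3 to P1: 30 × £1 = £30
  Brewery3 to P2: 10 × £1 = £10
Total cost = £240.
So Brewery3→P1 carries 30 kegs.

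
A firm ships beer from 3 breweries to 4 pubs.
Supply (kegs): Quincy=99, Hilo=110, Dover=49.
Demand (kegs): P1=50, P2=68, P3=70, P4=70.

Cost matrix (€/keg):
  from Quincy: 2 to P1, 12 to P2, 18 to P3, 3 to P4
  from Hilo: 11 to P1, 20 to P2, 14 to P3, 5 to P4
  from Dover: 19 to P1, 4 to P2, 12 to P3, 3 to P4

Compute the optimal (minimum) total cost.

A cheapest plan:
  Quincy→P1: 50 × €2 = €100
  Quincy→P2: 19 × €12 = €228
  Quincy→P4: 30 × €3 = €90
  Hilo→P3: 70 × €14 = €980
  Hilo→P4: 40 × €5 = €200
  Dover→P2: 49 × €4 = €196
Total = 100 + 228 + 90 + 980 + 200 + 196 = €1794.

1794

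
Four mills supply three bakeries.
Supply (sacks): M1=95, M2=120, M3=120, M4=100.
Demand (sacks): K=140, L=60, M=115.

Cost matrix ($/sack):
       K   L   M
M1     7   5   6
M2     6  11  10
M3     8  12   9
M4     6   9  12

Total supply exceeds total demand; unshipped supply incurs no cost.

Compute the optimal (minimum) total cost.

A cheapest plan:
  M1–L: 60 × $5 = $300
  M1–M: 35 × $6 = $210
  M2–K: 120 × $6 = $720
  M3–M: 80 × $9 = $720
  M4–K: 20 × $6 = $120
Total = 300 + 210 + 720 + 720 + 120 = $2070.

2070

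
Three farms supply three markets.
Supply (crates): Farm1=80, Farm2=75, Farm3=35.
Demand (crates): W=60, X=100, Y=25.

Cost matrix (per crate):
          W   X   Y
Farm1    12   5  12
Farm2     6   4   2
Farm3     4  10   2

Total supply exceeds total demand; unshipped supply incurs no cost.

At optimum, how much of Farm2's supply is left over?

0

Minimum-cost shipments:
  Farm1→X: 75 × 5 = 375
  Farm2→W: 25 × 6 = 150
  Farm2→X: 25 × 4 = 100
  Farm2→Y: 25 × 2 = 50
  Farm3→W: 35 × 4 = 140
Total cost = 815.
Farm2 ships 75 of its 75, leaving 0.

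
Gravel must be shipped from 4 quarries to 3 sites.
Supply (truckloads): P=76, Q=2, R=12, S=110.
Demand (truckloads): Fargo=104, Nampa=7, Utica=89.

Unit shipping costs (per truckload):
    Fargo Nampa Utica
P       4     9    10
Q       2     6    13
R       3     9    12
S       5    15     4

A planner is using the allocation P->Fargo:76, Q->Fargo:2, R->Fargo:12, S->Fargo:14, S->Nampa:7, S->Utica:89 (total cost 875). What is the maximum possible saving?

Current plan cost = 76·4 + 2·2 + 12·3 + 14·5 + 7·15 + 89·4 = 875.
Optimal plan:
  P–Fargo: 71 × 4 = 284
  P–Nampa: 5 × 9 = 45
  Q–Nampa: 2 × 6 = 12
  R–Fargo: 12 × 3 = 36
  S–Fargo: 21 × 5 = 105
  S–Utica: 89 × 4 = 356
Optimal cost = 838.
Saving = 875 − 838 = 37.

37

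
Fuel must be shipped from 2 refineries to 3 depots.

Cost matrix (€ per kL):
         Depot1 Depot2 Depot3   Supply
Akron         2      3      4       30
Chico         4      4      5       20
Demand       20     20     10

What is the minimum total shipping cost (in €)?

A cheapest plan:
  Akron→Depot1: 20 × €2 = €40
  Akron→Depot2: 10 × €3 = €30
  Chico→Depot2: 10 × €4 = €40
  Chico→Depot3: 10 × €5 = €50
Total = 40 + 30 + 40 + 50 = €160.
(Supply check: Akron ships 30; Chico ships 20.)

160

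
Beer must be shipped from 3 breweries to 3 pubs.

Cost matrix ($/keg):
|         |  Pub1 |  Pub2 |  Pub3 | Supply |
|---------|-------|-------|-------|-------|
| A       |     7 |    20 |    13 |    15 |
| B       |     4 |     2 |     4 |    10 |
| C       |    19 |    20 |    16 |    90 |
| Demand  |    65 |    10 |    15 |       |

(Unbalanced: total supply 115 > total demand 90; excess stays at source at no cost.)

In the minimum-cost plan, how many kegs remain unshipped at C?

Minimum-cost shipments:
  A–Pub1: 15 kegs
  B–Pub2: 10 kegs
  C–Pub1: 50 kegs
  C–Pub3: 15 kegs
Total cost = $1315.
C ships 65 of its 90, leaving 25.

25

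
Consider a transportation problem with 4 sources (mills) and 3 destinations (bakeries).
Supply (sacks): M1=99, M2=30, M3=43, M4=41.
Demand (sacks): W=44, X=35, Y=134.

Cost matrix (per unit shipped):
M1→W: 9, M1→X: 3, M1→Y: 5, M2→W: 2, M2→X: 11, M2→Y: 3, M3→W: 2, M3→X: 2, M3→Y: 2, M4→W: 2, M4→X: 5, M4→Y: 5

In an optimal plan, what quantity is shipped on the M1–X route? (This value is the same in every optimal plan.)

Solving gives:
  M1->X: 35 × 3 = 105
  M1->Y: 64 × 5 = 320
  M2->W: 3 × 2 = 6
  M2->Y: 27 × 3 = 81
  M3->Y: 43 × 2 = 86
  M4->W: 41 × 2 = 82
Total cost = 680.
So M1→X carries 35 sacks.

35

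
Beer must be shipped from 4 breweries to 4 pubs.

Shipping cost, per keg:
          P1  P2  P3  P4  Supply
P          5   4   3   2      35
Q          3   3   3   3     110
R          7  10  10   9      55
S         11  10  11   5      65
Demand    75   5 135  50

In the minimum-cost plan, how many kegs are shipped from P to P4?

Optimal shipments:
  P–P3: 35 × 3 = 105
  Q–P1: 10 × 3 = 30
  Q–P3: 100 × 3 = 300
  R–P1: 55 × 7 = 385
  S–P1: 10 × 11 = 110
  S–P2: 5 × 10 = 50
  S–P4: 50 × 5 = 250
Total cost = 1230.
The route P→P4 is not used.

0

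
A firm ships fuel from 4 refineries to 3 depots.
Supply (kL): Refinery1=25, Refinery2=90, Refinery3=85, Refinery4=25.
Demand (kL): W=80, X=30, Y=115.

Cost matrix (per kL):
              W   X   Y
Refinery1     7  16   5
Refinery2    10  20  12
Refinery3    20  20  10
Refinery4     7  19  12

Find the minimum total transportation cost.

Optimal allocation:
  Refinery1–Y: 25 × 5 = 125
  Refinery2–W: 55 × 10 = 550
  Refinery2–X: 30 × 20 = 600
  Refinery2–Y: 5 × 12 = 60
  Refinery3–Y: 85 × 10 = 850
  Refinery4–W: 25 × 7 = 175
Total = 125 + 550 + 600 + 60 + 850 + 175 = 2360.

2360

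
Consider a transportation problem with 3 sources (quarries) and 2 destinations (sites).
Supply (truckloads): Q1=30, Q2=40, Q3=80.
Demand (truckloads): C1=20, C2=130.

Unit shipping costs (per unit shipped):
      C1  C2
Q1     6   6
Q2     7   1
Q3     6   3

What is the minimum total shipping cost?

Optimal allocation:
  Q1 to C1: 20 × 6 = 120
  Q1 to C2: 10 × 6 = 60
  Q2 to C2: 40 × 1 = 40
  Q3 to C2: 80 × 3 = 240
Total = 120 + 60 + 40 + 240 = 460.

460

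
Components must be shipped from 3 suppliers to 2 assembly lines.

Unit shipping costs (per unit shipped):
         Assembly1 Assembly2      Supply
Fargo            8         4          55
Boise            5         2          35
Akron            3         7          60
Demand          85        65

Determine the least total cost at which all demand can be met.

Optimal allocation:
  Fargo to Assembly2: 55 × 4 = 220
  Boise to Assembly1: 25 × 5 = 125
  Boise to Assembly2: 10 × 2 = 20
  Akron to Assembly1: 60 × 3 = 180
Total = 220 + 125 + 20 + 180 = 545.

545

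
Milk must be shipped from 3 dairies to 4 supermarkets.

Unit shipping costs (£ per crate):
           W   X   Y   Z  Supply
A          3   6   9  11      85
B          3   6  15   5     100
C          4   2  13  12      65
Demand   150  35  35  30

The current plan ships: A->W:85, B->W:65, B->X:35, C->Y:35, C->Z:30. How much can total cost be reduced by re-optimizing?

Current plan cost = 85·3 + 65·3 + 35·6 + 35·13 + 30·12 = £1475.
Optimal plan:
  A–W: 50 crates
  A–Y: 35 crates
  B–W: 70 crates
  B–Z: 30 crates
  C–W: 30 crates
  C–X: 35 crates
Optimal cost = £1015.
Saving = 1475 − 1015 = £460.

460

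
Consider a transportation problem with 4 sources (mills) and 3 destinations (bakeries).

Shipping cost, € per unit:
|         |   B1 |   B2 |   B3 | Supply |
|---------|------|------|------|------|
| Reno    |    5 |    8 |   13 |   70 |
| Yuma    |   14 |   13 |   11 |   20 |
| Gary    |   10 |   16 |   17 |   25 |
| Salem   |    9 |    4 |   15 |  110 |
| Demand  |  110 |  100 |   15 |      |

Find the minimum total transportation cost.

1325

An optimal shipping plan:
  Reno–B1: 70 sacks
  Yuma–B1: 5 sacks
  Yuma–B3: 15 sacks
  Gary–B1: 25 sacks
  Salem–B1: 10 sacks
  Salem–B2: 100 sacks
Total cost = €1325.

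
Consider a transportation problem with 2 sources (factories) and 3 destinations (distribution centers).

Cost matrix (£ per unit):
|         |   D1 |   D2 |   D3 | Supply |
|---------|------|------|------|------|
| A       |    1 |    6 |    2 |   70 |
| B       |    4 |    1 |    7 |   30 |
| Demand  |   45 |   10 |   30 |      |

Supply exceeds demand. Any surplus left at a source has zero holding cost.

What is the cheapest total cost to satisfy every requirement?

130

A cheapest plan:
  A–D1: 40 × £1 = £40
  A–D3: 30 × £2 = £60
  B–D1: 5 × £4 = £20
  B–D2: 10 × £1 = £10
Total = 40 + 60 + 20 + 10 = £130.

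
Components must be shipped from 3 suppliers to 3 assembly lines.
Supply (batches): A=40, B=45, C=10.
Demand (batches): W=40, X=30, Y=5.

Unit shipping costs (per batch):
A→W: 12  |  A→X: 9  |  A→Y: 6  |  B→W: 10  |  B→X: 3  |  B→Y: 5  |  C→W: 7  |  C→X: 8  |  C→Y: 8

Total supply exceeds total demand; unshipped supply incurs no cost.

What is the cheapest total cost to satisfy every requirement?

520

An optimal shipping plan:
  A->W: 15 × 12 = 180
  A->Y: 5 × 6 = 30
  B->W: 15 × 10 = 150
  B->X: 30 × 3 = 90
  C->W: 10 × 7 = 70
Total = 180 + 30 + 150 + 90 + 70 = 520.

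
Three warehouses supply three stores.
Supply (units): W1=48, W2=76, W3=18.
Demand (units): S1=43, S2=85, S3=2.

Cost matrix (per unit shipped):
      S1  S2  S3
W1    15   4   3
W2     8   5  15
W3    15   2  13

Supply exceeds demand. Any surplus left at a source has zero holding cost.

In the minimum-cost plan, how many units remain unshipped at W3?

An optimal plan:
  W1→S2: 46 × 4 = 184
  W1→S3: 2 × 3 = 6
  W2→S1: 43 × 8 = 344
  W2→S2: 21 × 5 = 105
  W3→S2: 18 × 2 = 36
Total cost = 675.
W3 ships 18 of its 18, leaving 0.

0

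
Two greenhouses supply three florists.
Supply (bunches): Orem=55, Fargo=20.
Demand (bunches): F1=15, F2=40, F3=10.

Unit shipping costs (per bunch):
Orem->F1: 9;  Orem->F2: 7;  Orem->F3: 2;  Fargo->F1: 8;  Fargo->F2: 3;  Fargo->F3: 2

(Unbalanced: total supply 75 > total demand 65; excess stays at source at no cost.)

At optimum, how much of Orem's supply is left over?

An optimal plan:
  Orem->F1: 15 bunches
  Orem->F2: 20 bunches
  Orem->F3: 10 bunches
  Fargo->F2: 20 bunches
Total cost = 355.
Orem ships 45 of its 55, leaving 10.

10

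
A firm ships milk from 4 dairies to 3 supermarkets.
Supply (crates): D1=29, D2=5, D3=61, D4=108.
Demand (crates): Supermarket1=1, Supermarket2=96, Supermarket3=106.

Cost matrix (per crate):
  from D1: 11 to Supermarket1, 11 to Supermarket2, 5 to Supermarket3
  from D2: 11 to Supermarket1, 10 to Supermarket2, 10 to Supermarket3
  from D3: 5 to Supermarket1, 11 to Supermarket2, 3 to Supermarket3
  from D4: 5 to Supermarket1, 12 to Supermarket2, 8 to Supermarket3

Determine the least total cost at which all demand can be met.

A cheapest plan:
  D1→Supermarket3: 29 crates
  D2→Supermarket2: 5 crates
  D3→Supermarket3: 61 crates
  D4→Supermarket1: 1 crates
  D4→Supermarket2: 91 crates
  D4→Supermarket3: 16 crates
Total cost = 1603.
(Supply check: D1 ships 29; D2 ships 5; D3 ships 61; D4 ships 108.)

1603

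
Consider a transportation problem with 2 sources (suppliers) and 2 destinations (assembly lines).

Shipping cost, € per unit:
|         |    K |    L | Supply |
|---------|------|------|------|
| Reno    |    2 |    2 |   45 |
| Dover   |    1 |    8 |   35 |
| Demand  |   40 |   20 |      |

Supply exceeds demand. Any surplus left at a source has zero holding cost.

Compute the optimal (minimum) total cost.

85

Optimal allocation:
  Reno->K: 5 × €2 = €10
  Reno->L: 20 × €2 = €40
  Dover->K: 35 × €1 = €35
Total = 10 + 40 + 35 = €85.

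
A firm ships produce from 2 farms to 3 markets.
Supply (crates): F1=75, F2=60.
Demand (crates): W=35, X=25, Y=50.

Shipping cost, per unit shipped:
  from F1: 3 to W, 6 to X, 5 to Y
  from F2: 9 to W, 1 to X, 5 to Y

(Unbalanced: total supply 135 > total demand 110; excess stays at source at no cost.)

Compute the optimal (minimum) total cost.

380

A cheapest plan:
  F1->W: 35 × 3 = 105
  F1->Y: 40 × 5 = 200
  F2->X: 25 × 1 = 25
  F2->Y: 10 × 5 = 50
Total = 105 + 200 + 25 + 50 = 380.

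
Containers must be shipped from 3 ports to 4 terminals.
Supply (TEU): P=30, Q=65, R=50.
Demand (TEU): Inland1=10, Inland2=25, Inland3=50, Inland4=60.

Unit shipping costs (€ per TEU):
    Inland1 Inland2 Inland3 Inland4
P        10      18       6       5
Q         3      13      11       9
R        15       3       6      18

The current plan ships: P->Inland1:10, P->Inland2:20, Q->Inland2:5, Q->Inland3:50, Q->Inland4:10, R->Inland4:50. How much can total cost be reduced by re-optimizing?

1140

Current plan cost = 10·10 + 20·18 + 5·13 + 50·11 + 10·9 + 50·18 = €2065.
Optimal plan:
  P to Inland3: 25 × €6 = €150
  P to Inland4: 5 × €5 = €25
  Q to Inland1: 10 × €3 = €30
  Q to Inland4: 55 × €9 = €495
  R to Inland2: 25 × €3 = €75
  R to Inland3: 25 × €6 = €150
Optimal cost = €925.
Saving = 2065 − 925 = €1140.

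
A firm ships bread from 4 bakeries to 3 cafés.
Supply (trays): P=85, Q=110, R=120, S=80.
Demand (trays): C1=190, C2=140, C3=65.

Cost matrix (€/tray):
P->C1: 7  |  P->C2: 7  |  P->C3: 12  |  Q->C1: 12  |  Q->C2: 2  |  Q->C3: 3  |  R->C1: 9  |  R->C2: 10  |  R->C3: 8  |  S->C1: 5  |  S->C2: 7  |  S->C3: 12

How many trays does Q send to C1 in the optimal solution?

0

Solving gives:
  P→C1: 55 trays
  P→C2: 30 trays
  Q→C2: 110 trays
  R→C1: 55 trays
  R→C3: 65 trays
  S→C1: 80 trays
Total cost = €2230.
The route Q→C1 is not used.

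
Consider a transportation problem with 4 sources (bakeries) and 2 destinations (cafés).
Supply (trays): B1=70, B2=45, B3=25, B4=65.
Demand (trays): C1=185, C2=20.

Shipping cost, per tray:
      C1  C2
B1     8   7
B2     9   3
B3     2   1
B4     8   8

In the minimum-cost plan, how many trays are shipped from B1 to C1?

70

Optimal shipments:
  B1->C1: 70 trays
  B2->C1: 25 trays
  B2->C2: 20 trays
  B3->C1: 25 trays
  B4->C1: 65 trays
Total cost = 1415.
So B1→C1 carries 70 trays.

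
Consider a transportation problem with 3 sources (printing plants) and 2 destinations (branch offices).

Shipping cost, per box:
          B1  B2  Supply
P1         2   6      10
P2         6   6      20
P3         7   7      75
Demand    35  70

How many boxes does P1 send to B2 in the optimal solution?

0

Solving gives:
  P1->B1: 10 × 2 = 20
  P2->B1: 20 × 6 = 120
  P3->B1: 5 × 7 = 35
  P3->B2: 70 × 7 = 490
Total cost = 665.
The route P1→B2 is not used.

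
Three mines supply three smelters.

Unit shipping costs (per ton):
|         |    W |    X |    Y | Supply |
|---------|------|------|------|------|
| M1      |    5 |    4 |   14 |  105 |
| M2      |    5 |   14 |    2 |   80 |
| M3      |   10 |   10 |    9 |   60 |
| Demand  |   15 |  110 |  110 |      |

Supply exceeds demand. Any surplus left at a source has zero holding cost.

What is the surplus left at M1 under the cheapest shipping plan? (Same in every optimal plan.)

Minimum-cost shipments:
  M1–X: 105 × 4 = 420
  M2–Y: 80 × 2 = 160
  M3–W: 15 × 10 = 150
  M3–X: 5 × 10 = 50
  M3–Y: 30 × 9 = 270
Total cost = 1050.
M1 ships 105 of its 105, leaving 0.

0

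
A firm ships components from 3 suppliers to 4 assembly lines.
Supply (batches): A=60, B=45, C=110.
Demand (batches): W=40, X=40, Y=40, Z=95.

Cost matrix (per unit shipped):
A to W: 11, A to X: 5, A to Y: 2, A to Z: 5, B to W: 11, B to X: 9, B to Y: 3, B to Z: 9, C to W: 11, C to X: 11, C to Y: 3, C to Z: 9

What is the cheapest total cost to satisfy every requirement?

1535

An optimal shipping plan:
  A to X: 40 × 5 = 200
  A to Z: 20 × 5 = 100
  B to W: 40 × 11 = 440
  B to Z: 5 × 9 = 45
  C to Y: 40 × 3 = 120
  C to Z: 70 × 9 = 630
Total = 200 + 100 + 440 + 45 + 120 + 630 = 1535.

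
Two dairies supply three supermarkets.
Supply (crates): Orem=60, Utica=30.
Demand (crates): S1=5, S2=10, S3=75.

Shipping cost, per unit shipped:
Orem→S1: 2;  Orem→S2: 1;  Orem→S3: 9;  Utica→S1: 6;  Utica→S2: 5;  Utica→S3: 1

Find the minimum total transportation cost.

455

Optimal allocation:
  Orem to S1: 5 × 2 = 10
  Orem to S2: 10 × 1 = 10
  Orem to S3: 45 × 9 = 405
  Utica to S3: 30 × 1 = 30
Total = 10 + 10 + 405 + 30 = 455.
(Supply check: Orem ships 60; Utica ships 30.)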